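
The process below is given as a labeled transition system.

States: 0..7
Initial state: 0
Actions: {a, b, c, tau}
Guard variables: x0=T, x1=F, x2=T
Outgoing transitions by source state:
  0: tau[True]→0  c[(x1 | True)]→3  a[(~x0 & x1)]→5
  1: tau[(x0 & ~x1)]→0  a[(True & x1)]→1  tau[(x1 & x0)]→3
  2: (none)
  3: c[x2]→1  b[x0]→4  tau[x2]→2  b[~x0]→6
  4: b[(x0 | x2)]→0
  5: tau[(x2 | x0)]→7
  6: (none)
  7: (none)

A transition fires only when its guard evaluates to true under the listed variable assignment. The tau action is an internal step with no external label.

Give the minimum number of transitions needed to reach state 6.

Answer: UNREACHABLE

Trace:
Layered search for 6:
  depth 0: {0}
  depth 1: {3}
  depth 2: {1,2,4}
6 never appears.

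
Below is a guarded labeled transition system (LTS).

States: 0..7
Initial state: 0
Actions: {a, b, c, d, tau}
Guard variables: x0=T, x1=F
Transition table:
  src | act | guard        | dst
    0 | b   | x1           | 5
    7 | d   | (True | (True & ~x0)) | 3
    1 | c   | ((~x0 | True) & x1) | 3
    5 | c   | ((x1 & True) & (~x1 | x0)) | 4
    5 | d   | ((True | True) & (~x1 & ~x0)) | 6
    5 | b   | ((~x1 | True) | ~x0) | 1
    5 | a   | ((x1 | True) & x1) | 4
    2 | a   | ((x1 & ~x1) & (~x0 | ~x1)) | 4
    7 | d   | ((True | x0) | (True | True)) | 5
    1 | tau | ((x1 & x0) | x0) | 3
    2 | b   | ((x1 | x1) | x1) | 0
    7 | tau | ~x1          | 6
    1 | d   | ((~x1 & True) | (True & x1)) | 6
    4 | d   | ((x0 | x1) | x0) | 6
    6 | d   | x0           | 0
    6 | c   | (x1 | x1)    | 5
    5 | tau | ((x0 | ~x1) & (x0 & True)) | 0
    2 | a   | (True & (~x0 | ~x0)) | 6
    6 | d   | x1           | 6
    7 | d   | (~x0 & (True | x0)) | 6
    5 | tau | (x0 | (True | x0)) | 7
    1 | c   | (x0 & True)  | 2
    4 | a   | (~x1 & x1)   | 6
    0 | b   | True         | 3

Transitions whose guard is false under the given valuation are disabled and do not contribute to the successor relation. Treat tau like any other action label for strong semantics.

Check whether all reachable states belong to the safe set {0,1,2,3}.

Answer: INVARIANT HOLDS

Trace:
Safe = {0,1,2,3}
R = {0,3}
  0: ok
  3: ok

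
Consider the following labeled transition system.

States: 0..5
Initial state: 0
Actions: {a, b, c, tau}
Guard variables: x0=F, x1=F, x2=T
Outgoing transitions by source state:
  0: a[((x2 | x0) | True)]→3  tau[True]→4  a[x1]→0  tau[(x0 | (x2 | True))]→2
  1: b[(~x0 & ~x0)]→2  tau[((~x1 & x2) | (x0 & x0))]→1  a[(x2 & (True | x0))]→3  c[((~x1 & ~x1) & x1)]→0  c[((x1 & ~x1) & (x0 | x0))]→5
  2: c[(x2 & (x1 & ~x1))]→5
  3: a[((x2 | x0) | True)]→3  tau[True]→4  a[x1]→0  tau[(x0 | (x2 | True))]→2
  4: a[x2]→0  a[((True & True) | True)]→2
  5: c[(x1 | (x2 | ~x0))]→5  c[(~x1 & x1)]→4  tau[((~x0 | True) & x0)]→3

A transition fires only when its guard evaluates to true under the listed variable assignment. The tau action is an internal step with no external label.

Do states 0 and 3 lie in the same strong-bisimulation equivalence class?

Bisimulation quotient by refinement:
  P[0] = {{0,1,2,3,4,5}}
  P[1] = {{0,3},{1},{2},{4},{5}}
5 equivalence class(es) (converged in 2)
[0]={0,3}  [3]={0,3}

Answer: BISIMILAR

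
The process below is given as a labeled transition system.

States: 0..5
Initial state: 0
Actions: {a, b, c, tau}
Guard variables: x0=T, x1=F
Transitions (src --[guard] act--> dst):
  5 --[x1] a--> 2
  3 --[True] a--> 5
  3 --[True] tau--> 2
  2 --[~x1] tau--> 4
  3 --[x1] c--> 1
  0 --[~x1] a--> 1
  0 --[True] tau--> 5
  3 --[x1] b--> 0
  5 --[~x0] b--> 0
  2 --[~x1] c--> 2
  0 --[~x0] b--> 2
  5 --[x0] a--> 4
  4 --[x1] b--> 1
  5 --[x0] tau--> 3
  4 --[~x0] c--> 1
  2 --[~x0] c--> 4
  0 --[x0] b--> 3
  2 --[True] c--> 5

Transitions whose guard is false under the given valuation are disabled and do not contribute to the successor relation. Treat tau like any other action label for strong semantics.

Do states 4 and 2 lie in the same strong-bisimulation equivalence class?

Answer: NOT BISIMILAR

Analysis:
Compute ~ classes (split until stable):
  round 0: {{0,1,2,3,4,5}}
  round 1: {{0},{1,4},{2},{3,5}}
  round 2: {{0},{1,4},{2},{3},{5}}
stable after 3 split(s): 5 block(s)
[4]={1,4}  [2]={2}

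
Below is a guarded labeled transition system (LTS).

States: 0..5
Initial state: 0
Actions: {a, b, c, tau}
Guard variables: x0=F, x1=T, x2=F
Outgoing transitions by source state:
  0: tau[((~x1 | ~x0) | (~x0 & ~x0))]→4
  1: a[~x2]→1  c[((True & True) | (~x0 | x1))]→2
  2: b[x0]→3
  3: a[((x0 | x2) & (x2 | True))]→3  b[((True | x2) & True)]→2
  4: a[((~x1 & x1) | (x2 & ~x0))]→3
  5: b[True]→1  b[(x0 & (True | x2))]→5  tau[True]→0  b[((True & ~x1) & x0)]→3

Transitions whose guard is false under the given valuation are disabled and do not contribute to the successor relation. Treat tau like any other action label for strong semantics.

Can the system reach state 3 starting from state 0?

Guard filter leaves 6 enabled edge(s).
Layer 0: {0}
Layer 1: {4}  now seen {0,4}
Reachable = {0,4}

Answer: UNREACHABLE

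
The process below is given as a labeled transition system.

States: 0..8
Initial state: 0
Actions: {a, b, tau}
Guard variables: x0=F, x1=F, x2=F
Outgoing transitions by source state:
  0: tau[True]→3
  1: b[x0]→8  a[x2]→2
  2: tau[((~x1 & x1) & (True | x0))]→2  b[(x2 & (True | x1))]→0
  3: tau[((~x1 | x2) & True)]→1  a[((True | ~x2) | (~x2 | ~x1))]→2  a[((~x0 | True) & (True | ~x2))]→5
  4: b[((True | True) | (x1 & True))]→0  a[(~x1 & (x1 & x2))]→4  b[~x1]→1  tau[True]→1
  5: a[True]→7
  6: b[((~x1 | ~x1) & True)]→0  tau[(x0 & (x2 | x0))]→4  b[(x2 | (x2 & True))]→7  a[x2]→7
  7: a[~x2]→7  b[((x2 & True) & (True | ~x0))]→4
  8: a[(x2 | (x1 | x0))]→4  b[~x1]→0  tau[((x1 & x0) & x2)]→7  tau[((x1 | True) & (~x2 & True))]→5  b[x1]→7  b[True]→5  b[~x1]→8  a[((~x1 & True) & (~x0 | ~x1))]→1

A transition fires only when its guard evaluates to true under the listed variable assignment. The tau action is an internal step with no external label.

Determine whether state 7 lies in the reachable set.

15 transition(s) survive guard evaluation.
L0 = {0}
L1 = {3}  now seen {0,3}
L2 = {1,2,5}  now seen {0,1,2,3,5}
L3 = {7}  now seen {0,1,2,3,5,7}
Reach set: {0,1,2,3,5,7}
trace reaching 7: tau·a·a

Answer: REACHABLE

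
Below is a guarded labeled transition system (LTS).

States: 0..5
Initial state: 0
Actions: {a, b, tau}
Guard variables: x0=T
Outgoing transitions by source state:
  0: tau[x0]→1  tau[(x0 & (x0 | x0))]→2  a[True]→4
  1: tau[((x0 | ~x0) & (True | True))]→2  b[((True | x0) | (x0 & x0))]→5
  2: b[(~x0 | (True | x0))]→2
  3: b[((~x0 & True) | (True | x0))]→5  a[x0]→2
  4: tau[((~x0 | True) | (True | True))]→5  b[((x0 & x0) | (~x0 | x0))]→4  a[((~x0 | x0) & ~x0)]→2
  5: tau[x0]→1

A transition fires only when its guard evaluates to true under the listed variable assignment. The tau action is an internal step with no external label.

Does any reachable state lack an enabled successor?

Reach set: {0,1,2,4,5}
  0: a→4  tau→1  tau→2  [3 exit(s)]
  1: b→5  tau→2  [2 exit(s)]
  2: b→2  [1 exit(s)]
  4: b→4  tau→5  [2 exit(s)]
  5: tau→1  [1 exit(s)]

Answer: DEADLOCK-FREE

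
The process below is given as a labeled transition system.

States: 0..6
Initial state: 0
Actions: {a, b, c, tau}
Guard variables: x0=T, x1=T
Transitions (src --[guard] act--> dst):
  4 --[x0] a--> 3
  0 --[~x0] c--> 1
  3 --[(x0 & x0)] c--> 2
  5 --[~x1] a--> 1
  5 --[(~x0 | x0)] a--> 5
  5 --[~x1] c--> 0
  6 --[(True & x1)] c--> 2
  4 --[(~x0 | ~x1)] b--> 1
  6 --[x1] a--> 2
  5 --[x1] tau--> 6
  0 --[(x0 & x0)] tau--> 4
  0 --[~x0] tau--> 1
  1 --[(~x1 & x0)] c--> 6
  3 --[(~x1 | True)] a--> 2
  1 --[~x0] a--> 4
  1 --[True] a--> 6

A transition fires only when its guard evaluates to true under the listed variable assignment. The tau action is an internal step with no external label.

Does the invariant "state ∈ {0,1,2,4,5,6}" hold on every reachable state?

Allowed set {0,1,2,4,5,6}
Reachable = {0,2,3,4}
  0: safe
  2: safe
  3: VIOLATES
  4: safe
counterexample path to 3: tau·a

Answer: INVARIANT VIOLATED at state 3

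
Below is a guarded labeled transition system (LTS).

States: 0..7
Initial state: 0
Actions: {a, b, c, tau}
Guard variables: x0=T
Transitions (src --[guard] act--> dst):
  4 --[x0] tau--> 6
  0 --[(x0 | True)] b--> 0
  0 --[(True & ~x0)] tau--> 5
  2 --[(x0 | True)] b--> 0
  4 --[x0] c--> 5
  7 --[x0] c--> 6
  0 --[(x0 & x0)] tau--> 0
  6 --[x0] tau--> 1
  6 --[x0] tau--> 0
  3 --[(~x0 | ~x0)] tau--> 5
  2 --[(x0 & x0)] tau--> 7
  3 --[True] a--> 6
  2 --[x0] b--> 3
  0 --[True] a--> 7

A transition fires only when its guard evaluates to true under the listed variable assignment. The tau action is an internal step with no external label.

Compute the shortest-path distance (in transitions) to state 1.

BFS to 1:
  L0 = {0}
  L1 = {7}
  L2 = {6}
  L3 = {1}
first hit 1 at d=3 via a·c·tau

Answer: 3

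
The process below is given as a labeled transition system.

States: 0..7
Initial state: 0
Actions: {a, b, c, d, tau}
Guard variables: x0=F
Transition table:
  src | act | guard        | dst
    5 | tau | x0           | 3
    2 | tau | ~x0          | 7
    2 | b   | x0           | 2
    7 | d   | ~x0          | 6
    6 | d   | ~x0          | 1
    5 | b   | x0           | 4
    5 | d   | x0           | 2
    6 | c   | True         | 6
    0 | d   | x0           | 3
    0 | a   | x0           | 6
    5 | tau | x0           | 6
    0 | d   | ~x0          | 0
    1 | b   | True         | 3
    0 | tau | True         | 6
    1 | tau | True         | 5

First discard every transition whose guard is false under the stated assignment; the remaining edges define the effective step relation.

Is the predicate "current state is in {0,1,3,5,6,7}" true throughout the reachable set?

Answer: INVARIANT HOLDS

Analysis:
Safe = {0,1,3,5,6,7}
R = {0,1,3,5,6}
  0: ✓
  1: ✓
  3: ✓
  5: ✓
  6: ✓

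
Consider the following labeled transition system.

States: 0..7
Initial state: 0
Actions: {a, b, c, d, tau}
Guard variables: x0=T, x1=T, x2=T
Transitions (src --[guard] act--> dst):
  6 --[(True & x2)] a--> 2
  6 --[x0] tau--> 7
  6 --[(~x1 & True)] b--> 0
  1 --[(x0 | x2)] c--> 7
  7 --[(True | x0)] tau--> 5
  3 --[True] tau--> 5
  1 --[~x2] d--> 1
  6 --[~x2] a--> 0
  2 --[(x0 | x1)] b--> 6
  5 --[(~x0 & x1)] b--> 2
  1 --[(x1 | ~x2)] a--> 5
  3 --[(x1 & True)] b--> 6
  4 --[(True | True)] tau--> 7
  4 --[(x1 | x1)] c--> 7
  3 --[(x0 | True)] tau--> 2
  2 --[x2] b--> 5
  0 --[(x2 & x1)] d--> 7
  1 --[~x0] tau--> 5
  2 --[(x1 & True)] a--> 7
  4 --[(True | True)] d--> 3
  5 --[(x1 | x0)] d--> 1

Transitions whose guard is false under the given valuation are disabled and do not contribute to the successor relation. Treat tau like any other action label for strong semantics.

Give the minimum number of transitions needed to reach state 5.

Breadth-first toward 5:
  Layer 0: {0}
  Layer 1: {7}
  Layer 2: {5}
5 enters at depth 2; path d·tau

Answer: 2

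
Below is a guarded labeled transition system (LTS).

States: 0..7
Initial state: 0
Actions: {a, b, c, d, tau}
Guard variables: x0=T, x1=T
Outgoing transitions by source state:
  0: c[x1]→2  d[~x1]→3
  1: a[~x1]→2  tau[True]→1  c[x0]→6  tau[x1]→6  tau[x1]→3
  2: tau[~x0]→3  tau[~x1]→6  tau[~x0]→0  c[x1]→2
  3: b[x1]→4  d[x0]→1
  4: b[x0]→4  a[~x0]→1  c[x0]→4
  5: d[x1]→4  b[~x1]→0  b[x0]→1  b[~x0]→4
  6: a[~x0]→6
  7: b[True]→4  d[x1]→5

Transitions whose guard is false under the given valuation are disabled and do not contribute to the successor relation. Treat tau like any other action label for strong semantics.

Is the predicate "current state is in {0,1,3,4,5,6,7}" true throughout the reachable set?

Answer: INVARIANT VIOLATED at state 2

Trace:
Allowed set {0,1,3,4,5,6,7}
R = {0,2}
  0: safe
  2: ✗ unsafe
reach 2 via c — violates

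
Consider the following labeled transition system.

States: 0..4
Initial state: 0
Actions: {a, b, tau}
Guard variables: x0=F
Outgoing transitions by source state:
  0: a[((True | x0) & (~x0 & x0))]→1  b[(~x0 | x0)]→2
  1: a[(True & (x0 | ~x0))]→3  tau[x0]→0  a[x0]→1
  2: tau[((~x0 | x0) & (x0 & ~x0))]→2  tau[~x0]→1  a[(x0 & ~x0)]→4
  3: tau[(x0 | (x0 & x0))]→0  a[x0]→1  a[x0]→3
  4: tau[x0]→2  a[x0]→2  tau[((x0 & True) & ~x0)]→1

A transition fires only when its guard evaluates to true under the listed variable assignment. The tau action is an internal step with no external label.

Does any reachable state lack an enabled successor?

Reachable = {0,1,2,3}
  0: b→2  [1 exit(s)]
  1: a→3  [1 exit(s)]
  2: tau→1  [1 exit(s)]
  3: ∅  [deadlock]
witness 3: b·tau·a

Answer: DEADLOCK at state 3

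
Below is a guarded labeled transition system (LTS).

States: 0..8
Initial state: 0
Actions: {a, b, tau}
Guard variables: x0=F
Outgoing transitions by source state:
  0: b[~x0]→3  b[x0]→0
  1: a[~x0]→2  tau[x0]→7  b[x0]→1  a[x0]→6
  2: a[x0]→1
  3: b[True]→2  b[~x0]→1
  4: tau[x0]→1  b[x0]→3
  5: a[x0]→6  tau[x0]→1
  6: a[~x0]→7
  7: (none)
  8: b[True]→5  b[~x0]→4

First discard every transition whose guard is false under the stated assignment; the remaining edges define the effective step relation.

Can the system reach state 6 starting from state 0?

Guard filter leaves 7 enabled edge(s).
Layer 0: {0}
Layer 1: {3}  total {0,3}
Layer 2: {1,2}  total {0,1,2,3}
Reachable = {0,1,2,3}

Answer: UNREACHABLE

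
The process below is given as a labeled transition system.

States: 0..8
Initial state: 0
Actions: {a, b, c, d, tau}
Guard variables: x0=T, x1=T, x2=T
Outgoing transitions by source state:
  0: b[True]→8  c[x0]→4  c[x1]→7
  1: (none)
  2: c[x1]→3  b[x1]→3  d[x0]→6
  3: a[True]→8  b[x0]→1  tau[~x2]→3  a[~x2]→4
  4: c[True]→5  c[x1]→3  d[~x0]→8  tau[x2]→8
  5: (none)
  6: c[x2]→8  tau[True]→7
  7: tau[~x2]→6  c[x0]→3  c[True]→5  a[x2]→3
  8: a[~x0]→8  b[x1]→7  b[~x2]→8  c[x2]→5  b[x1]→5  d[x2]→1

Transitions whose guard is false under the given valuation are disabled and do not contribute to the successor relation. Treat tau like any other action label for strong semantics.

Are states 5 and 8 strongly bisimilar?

Answer: NOT BISIMILAR

Analysis:
Bisimulation quotient by refinement:
  P[0] = {{0,1,2,3,4,5,6,7,8}}
  P[1] = {{0},{1,5},{2,8},{3},{4,6},{7}}
  P[2] = {{0},{1,5},{2},{3},{4},{6},{7},{8}}
8 equivalence class(es) (converged in 3)
5∈{1,5}, 8∈{8}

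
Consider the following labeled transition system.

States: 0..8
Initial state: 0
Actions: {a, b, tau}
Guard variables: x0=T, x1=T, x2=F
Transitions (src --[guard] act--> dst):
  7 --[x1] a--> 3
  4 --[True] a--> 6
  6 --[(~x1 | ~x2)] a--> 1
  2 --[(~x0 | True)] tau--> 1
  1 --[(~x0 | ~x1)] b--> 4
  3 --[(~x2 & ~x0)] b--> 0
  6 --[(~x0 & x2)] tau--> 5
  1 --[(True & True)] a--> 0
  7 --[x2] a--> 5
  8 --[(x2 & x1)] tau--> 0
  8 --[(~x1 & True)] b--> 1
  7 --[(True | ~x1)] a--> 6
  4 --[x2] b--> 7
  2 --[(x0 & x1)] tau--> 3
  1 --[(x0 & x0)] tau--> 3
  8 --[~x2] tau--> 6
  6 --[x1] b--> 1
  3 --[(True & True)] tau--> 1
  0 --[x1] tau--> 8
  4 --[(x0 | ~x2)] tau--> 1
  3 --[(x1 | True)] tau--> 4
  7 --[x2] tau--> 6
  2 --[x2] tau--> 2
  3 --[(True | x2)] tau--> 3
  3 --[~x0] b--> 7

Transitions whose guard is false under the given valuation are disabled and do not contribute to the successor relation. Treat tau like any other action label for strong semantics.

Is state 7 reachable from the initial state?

Guard filter leaves 15 enabled edge(s).
L0 = {0}
L1 = {8}  cumulative {0,8}
L2 = {6}  cumulative {0,6,8}
L3 = {1}  cumulative {0,1,6,8}
L4 = {3}  cumulative {0,1,3,6,8}
L5 = {4}  cumulative {0,1,3,4,6,8}
Reach set: {0,1,3,4,6,8}

Answer: UNREACHABLE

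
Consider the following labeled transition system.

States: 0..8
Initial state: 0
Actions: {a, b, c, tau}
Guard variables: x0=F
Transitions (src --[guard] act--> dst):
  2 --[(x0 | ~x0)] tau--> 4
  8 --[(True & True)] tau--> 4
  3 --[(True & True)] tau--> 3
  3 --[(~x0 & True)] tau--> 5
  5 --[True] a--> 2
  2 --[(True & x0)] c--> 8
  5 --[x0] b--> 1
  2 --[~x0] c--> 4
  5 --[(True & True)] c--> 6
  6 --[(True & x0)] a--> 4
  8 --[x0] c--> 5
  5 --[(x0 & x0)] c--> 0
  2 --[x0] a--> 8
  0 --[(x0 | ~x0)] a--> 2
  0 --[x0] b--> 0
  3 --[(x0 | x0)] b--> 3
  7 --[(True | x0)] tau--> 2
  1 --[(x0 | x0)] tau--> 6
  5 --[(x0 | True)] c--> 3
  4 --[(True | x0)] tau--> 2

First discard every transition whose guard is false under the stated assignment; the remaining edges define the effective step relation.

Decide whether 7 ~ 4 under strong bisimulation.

Answer: BISIMILAR

Trace:
Bisimulation quotient by refinement:
  round 0: {{0,1,2,3,4,5,6,7,8}}
  round 1: {{0},{1,6},{2},{3,4,7,8},{5}}
  round 2: {{0},{1,6},{2},{3},{4,7},{5},{8}}
Fixed point at round 3; 7 class(es).
7∈{4,7}, 4∈{4,7}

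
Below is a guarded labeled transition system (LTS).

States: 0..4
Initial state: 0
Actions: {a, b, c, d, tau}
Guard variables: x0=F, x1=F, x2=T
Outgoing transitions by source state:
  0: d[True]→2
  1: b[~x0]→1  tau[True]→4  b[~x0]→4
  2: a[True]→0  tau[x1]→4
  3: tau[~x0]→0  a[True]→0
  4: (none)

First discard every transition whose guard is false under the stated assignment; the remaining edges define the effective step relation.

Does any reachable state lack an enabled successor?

Answer: DEADLOCK-FREE

Working:
R = {0,2}
  0: d→2  [1 out]
  2: a→0  [1 out]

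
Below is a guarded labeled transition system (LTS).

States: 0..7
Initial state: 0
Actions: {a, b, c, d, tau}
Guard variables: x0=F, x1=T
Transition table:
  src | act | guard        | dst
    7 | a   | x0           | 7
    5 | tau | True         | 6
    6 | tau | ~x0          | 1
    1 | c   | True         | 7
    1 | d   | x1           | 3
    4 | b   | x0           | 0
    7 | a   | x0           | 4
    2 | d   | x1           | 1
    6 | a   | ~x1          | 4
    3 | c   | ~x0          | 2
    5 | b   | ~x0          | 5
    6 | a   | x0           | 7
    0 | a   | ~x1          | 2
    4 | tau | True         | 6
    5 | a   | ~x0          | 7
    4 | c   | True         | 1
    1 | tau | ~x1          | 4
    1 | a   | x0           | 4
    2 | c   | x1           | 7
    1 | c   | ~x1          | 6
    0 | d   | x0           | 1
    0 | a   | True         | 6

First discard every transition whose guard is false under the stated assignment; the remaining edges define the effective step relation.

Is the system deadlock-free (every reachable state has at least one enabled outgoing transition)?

Reachable = {0,1,2,3,6,7}
  0: a→6  [1 exit(s)]
  1: c→7  d→3  [2 exit(s)]
  2: c→7  d→1  [2 exit(s)]
  3: c→2  [1 exit(s)]
  6: tau→1  [1 exit(s)]
  7: ∅  [deadlock]
witness 7: a·tau·c

Answer: DEADLOCK at state 7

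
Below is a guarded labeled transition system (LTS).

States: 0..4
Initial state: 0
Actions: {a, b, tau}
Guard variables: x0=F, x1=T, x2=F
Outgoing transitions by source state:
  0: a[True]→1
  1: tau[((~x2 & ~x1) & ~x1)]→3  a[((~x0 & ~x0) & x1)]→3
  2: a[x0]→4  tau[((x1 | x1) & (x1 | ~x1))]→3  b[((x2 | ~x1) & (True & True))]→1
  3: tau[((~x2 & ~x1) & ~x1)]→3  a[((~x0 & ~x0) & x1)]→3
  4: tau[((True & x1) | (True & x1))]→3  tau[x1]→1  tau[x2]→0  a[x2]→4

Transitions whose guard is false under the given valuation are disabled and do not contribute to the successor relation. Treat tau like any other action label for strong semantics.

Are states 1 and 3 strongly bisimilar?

Answer: BISIMILAR

Working:
Compute ~ classes (split until stable):
  P[0] = {{0,1,2,3,4}}
  P[1] = {{0,1,3},{2,4}}
Fixed point at round 2; 2 class(es).
class of 1: {0,1,3}; class of 3: {0,1,3}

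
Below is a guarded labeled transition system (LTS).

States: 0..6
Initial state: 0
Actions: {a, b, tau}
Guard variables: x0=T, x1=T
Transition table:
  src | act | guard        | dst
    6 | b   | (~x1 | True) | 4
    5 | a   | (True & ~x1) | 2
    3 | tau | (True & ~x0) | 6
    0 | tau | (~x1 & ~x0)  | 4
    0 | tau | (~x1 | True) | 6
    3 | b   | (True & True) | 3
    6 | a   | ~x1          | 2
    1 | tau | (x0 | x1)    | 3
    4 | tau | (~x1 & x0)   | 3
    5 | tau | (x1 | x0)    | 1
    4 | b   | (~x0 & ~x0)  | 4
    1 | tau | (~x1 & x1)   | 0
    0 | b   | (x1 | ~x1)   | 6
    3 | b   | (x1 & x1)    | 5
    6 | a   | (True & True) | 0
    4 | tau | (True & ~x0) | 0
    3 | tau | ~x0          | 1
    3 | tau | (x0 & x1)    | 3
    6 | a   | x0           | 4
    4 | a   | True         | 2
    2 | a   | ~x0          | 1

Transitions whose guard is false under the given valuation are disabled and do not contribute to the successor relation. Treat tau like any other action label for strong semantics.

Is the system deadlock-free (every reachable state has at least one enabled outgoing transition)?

Reach set: {0,2,4,6}
  0: b→6  tau→6  [deg 2]
  2: ∅  [no exit]
  4: a→2  [deg 1]
  6: a→0  a→4  b→4  [deg 3]
Path to 2: tau·b·a

Answer: DEADLOCK at state 2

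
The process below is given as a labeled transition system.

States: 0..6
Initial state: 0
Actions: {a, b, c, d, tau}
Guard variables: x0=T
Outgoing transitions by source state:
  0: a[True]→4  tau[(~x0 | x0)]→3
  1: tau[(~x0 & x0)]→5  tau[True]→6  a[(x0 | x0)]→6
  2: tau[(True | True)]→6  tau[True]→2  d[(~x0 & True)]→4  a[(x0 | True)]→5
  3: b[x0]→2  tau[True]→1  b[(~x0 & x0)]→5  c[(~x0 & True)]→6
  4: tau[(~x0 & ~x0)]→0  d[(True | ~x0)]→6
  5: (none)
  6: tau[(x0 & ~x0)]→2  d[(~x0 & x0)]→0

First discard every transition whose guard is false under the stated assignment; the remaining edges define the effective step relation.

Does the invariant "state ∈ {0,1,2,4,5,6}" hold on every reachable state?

Answer: INVARIANT VIOLATED at state 3

Trace:
Allowed set {0,1,2,4,5,6}
R = {0,1,2,3,4,5,6}
  0: safe
  1: safe
  2: safe
  3: VIOLATES
  4: safe
  5: safe
  6: safe
reach 3 via tau — violates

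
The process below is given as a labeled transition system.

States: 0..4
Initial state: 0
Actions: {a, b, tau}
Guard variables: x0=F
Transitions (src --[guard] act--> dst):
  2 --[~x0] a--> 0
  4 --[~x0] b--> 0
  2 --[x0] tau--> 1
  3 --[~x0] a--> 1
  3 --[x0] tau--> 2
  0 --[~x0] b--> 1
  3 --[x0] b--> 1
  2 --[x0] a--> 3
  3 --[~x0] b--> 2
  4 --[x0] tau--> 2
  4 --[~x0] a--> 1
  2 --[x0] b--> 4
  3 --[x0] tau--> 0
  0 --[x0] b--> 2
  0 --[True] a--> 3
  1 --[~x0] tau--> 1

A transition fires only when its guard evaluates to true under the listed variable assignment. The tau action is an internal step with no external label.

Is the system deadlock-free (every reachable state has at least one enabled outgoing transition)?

Answer: DEADLOCK-FREE

Trace:
Reachable = {0,1,2,3}
  0: a→3  b→1  [2 exit(s)]
  1: tau→1  [1 exit(s)]
  2: a→0  [1 exit(s)]
  3: a→1  b→2  [2 exit(s)]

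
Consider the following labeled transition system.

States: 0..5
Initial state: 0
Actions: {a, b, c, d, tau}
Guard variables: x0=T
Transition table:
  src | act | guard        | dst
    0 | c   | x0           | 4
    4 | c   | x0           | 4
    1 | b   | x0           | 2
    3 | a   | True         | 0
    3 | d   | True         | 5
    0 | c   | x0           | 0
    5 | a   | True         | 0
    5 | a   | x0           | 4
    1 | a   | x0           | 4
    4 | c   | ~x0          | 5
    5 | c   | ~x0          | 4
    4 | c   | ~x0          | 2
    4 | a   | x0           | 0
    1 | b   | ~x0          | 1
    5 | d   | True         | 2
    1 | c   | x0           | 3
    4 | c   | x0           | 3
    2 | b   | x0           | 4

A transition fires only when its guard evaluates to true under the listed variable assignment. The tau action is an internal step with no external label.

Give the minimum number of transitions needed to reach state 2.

Breadth-first toward 2:
  L0 = {0}
  L1 = {4}
  L2 = {3}
  L3 = {5}
  L4 = {2}
depth(2)=4, e.g. c·c·d·d

Answer: 4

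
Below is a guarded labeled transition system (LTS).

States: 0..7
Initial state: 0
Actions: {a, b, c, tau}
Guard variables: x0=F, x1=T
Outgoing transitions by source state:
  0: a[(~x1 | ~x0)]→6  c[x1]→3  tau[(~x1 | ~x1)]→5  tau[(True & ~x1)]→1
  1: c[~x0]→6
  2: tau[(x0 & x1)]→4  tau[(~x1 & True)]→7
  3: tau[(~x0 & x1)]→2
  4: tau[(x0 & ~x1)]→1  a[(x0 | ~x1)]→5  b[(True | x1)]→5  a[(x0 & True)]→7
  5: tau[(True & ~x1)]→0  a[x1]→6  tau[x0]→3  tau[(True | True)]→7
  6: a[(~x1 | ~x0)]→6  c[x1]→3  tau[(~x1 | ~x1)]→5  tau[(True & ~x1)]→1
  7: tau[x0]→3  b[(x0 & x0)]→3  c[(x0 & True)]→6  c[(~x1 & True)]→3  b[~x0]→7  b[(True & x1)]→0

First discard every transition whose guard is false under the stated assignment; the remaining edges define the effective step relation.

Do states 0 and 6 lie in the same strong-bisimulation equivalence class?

Compute ~ classes (split until stable):
  π0 = {{0,1,2,3,4,5,6,7}}
  π1 = {{0,6},{1},{2},{3},{4,7},{5}}
  π2 = {{0,6},{1},{2},{3},{4},{5},{7}}
7 equivalence class(es) (converged in 3)
class of 0: {0,6}; class of 6: {0,6}

Answer: BISIMILAR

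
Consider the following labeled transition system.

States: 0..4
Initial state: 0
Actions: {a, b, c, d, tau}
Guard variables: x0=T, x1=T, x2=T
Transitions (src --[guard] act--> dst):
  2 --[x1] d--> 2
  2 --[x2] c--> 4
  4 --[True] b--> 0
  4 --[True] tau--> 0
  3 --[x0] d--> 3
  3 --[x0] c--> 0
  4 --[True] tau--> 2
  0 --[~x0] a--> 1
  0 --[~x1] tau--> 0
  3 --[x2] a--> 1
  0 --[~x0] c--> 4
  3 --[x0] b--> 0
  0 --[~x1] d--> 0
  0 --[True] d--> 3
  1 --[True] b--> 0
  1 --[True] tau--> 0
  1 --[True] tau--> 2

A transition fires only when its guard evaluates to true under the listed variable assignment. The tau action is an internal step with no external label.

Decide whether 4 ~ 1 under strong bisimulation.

Refine partition for ~:
  π0 = {{0,1,2,3,4}}
  π1 = {{0},{1,4},{2},{3}}
4 equivalence class(es) (converged in 2)
4∈{1,4}, 1∈{1,4}

Answer: BISIMILAR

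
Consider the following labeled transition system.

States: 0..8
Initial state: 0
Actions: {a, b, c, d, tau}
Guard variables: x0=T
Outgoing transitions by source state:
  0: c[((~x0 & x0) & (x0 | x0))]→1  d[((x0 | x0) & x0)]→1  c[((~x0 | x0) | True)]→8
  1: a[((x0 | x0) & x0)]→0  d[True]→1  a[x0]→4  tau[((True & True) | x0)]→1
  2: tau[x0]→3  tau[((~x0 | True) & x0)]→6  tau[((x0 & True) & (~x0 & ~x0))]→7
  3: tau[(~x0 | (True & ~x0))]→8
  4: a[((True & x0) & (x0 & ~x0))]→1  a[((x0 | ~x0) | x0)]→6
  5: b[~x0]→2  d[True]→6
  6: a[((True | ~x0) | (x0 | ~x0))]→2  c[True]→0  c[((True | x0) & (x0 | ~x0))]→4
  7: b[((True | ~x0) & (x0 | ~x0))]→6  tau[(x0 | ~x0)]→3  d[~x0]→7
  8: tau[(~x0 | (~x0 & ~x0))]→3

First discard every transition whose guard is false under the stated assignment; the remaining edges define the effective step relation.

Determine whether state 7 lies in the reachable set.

Answer: UNREACHABLE

Analysis:
15 transition(s) survive guard evaluation.
L0 = {0}
L1 = {1,8}  cumulative {0,1,8}
L2 = {4}  cumulative {0,1,4,8}
L3 = {6}  cumulative {0,1,4,6,8}
L4 = {2}  cumulative {0,1,2,4,6,8}
L5 = {3}  cumulative {0,1,2,3,4,6,8}
Reachable = {0,1,2,3,4,6,8}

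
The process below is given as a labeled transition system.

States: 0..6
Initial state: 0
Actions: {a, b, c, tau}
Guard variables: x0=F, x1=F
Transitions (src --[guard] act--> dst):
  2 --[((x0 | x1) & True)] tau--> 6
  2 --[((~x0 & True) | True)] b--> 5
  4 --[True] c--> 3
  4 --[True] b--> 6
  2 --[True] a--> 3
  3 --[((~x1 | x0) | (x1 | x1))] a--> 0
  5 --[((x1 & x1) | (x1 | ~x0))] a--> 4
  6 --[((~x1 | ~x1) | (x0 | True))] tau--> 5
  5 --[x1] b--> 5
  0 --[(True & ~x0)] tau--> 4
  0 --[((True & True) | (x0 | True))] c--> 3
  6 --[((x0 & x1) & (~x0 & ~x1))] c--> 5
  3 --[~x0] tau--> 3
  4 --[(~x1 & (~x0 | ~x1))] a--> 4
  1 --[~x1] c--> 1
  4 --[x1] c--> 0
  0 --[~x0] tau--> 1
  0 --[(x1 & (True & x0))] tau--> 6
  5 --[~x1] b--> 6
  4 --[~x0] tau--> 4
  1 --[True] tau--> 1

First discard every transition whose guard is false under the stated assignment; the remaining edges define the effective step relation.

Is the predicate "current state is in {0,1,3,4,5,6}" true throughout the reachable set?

Answer: INVARIANT HOLDS

Analysis:
Safe = {0,1,3,4,5,6}
Reachable = {0,1,3,4,5,6}
  0: safe
  1: safe
  3: safe
  4: safe
  5: safe
  6: safe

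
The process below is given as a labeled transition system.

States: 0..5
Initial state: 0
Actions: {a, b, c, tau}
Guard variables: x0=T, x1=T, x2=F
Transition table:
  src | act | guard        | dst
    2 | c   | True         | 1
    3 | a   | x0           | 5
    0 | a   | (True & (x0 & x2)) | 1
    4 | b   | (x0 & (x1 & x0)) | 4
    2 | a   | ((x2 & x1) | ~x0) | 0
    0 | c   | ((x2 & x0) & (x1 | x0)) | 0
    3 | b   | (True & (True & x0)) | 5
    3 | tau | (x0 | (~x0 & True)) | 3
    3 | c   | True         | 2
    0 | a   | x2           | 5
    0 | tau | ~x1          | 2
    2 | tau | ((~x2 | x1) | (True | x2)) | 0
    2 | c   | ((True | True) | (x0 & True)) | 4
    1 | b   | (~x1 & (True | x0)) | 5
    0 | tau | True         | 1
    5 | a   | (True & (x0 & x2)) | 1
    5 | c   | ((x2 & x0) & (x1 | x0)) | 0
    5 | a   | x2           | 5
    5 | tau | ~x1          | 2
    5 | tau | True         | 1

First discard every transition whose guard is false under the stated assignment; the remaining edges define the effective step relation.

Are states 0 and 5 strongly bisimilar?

Answer: BISIMILAR

Analysis:
Compute ~ classes (split until stable):
  round 0: {{0,1,2,3,4,5}}
  round 1: {{0,5},{1},{2},{3},{4}}
5 equivalence class(es) (converged in 2)
class of 0: {0,5}; class of 5: {0,5}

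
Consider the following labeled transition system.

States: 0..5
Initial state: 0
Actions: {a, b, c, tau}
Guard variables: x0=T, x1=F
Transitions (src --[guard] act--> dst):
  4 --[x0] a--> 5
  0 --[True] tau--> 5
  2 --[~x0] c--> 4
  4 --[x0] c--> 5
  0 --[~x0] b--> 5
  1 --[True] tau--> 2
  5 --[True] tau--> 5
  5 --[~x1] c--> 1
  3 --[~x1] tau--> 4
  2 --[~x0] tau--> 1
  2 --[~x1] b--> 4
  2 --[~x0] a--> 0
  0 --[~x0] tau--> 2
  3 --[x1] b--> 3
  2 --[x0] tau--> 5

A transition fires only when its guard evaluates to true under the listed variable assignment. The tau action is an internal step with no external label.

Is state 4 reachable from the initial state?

Guard filter leaves 9 enabled edge(s).
Layer 0: {0}
Layer 1: {5}  cumulative {0,5}
Layer 2: {1}  cumulative {0,1,5}
Layer 3: {2}  cumulative {0,1,2,5}
Layer 4: {4}  cumulative {0,1,2,4,5}
Reachable = {0,1,2,4,5}
witness 4: tau·c·tau·b

Answer: REACHABLE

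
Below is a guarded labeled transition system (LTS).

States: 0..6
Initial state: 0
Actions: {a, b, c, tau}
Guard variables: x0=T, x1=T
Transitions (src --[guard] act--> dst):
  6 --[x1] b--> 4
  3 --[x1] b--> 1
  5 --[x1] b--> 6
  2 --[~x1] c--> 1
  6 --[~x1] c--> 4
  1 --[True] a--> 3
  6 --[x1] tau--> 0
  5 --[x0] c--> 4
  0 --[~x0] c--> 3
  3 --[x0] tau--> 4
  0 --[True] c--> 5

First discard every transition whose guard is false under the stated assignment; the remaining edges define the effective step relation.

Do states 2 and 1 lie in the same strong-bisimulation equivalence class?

Answer: NOT BISIMILAR

Analysis:
Bisimulation quotient by refinement:
  P[0] = {{0,1,2,3,4,5,6}}
  P[1] = {{0},{1},{2,4},{3,6},{5}}
  P[2] = {{0},{1},{2,4},{3},{5},{6}}
Fixed point at round 3; 6 class(es).
class of 2: {2,4}; class of 1: {1}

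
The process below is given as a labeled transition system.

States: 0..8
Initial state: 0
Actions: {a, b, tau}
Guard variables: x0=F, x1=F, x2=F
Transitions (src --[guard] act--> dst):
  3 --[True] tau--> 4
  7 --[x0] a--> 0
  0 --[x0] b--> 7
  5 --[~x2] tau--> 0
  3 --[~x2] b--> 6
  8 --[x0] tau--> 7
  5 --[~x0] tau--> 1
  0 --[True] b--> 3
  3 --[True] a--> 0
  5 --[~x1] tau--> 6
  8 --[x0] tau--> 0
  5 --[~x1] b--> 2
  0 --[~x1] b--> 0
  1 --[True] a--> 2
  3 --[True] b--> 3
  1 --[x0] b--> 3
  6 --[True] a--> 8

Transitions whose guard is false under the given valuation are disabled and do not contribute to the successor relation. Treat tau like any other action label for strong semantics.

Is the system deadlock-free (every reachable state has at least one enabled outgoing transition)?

Reachable = {0,3,4,6,8}
  0: b→0  b→3  [2 exit(s)]
  3: a→0  b→3  b→6  tau→4  [4 exit(s)]
  4: ∅  [no exit]
  6: a→8  [1 exit(s)]
  8: ∅  [no exit]
witness 4: b·tau

Answer: DEADLOCK at state 4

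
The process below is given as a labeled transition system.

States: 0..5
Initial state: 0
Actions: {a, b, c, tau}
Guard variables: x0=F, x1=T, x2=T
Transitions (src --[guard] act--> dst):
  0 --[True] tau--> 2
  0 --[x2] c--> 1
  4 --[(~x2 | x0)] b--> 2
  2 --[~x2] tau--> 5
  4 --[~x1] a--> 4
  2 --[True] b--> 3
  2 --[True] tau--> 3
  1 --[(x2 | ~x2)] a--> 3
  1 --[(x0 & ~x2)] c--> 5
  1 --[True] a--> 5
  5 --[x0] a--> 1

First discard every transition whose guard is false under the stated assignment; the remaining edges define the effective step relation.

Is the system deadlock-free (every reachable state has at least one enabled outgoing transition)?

Answer: DEADLOCK at state 3

Analysis:
Reach set: {0,1,2,3,5}
  0: c→1  tau→2  [2 out]
  1: a→3  a→5  [2 out]
  2: b→3  tau→3  [2 out]
  3: ∅  [no exit]
  5: ∅  [no exit]
Path to 3: tau·b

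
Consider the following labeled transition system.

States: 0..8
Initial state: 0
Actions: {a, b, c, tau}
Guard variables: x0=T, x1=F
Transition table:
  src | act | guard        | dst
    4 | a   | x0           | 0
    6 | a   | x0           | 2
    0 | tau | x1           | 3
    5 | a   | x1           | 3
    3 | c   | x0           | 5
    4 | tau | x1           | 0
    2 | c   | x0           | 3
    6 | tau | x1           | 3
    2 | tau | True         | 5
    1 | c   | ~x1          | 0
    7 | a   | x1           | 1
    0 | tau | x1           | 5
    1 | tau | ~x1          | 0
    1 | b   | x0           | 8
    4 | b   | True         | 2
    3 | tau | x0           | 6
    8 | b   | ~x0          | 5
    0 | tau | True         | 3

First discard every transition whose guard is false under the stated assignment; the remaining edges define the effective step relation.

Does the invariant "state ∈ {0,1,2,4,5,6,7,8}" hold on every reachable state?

Allowed set {0,1,2,4,5,6,7,8}
R = {0,2,3,5,6}
  0: ✓
  2: ✓
  3: VIOLATES
  5: ✓
  6: ✓
counterexample path to 3: tau

Answer: INVARIANT VIOLATED at state 3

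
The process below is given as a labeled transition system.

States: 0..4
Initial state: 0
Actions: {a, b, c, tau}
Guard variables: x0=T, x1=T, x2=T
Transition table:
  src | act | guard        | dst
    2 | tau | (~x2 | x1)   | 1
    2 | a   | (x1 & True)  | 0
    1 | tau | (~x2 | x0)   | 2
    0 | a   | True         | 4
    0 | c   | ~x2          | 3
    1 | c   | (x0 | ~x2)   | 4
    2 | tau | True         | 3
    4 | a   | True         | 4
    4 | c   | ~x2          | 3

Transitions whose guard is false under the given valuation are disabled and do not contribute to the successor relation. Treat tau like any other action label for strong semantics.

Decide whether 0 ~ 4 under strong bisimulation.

Compute ~ classes (split until stable):
  π0 = {{0,1,2,3,4}}
  π1 = {{0,4},{1},{2},{3}}
4 equivalence class(es) (converged in 2)
class of 0: {0,4}; class of 4: {0,4}

Answer: BISIMILAR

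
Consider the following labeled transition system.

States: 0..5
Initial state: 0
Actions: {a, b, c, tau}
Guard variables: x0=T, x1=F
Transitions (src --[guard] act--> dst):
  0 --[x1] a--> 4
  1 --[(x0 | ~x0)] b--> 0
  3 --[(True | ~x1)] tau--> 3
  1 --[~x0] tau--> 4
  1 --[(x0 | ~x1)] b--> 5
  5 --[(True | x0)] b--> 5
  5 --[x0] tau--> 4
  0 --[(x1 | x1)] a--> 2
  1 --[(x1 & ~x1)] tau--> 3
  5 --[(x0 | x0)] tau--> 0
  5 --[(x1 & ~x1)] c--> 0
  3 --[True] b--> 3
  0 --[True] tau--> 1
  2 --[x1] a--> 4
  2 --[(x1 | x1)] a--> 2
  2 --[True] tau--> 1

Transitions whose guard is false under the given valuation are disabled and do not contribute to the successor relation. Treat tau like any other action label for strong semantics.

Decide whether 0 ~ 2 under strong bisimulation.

Refine partition for ~:
  round 0: {{0,1,2,3,4,5}}
  round 1: {{0,2},{1},{3,5},{4}}
  round 2: {{0,2},{1},{3},{4},{5}}
stable after 3 split(s): 5 block(s)
class of 0: {0,2}; class of 2: {0,2}

Answer: BISIMILAR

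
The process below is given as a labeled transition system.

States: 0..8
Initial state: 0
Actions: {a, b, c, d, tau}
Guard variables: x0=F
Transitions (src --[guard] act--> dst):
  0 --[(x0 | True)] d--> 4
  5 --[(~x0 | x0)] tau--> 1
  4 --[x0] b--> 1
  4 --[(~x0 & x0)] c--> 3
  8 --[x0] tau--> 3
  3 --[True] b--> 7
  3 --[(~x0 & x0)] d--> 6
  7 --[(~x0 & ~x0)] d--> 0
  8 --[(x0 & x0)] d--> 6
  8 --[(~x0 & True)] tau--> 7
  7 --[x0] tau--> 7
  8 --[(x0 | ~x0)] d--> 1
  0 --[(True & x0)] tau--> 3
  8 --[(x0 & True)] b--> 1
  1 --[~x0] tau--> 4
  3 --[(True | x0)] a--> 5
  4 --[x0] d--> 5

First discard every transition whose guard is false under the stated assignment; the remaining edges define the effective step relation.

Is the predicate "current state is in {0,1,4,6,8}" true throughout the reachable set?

Answer: INVARIANT HOLDS

Trace:
Allowed set {0,1,4,6,8}
Reachable = {0,4}
  0: ✓
  4: ✓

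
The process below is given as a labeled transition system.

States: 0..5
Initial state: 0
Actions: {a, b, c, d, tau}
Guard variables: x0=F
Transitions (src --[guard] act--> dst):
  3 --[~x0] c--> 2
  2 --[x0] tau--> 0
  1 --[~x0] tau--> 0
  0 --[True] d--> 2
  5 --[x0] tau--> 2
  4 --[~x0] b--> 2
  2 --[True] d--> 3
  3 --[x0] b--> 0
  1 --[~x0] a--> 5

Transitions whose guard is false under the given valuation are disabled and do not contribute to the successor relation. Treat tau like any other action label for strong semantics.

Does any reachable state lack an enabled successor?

Reachable = {0,2,3}
  0: d→2  [1 out]
  2: d→3  [1 out]
  3: c→2  [1 out]

Answer: DEADLOCK-FREE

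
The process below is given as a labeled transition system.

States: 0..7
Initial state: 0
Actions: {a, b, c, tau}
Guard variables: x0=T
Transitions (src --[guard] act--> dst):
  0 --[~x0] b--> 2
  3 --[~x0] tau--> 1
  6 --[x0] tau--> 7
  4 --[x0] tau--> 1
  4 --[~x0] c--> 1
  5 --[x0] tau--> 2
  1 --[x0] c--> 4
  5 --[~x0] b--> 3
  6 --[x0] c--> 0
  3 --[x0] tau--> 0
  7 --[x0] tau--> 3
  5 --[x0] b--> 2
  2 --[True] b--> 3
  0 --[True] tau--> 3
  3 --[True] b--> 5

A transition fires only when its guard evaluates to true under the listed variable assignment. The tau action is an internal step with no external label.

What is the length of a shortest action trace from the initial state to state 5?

BFS to 5:
  Layer 0: {0}
  Layer 1: {3}
  Layer 2: {5}
first hit 5 at d=2 via tau·b

Answer: 2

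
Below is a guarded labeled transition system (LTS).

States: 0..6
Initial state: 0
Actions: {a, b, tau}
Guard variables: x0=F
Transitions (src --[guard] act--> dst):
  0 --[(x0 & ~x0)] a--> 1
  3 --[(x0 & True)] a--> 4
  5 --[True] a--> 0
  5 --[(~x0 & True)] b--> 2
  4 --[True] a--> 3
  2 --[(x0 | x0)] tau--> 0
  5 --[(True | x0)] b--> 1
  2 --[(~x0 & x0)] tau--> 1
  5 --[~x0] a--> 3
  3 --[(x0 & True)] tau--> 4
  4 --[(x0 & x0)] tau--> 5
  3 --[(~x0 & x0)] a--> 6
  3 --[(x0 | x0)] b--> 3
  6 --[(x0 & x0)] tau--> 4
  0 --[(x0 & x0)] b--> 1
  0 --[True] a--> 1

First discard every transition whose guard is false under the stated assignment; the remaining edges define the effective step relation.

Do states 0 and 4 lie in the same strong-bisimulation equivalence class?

Answer: BISIMILAR

Working:
Refine partition for ~:
  P[0] = {{0,1,2,3,4,5,6}}
  P[1] = {{0,4},{1,2,3,6},{5}}
Fixed point at round 2; 3 class(es).
0∈{0,4}, 4∈{0,4}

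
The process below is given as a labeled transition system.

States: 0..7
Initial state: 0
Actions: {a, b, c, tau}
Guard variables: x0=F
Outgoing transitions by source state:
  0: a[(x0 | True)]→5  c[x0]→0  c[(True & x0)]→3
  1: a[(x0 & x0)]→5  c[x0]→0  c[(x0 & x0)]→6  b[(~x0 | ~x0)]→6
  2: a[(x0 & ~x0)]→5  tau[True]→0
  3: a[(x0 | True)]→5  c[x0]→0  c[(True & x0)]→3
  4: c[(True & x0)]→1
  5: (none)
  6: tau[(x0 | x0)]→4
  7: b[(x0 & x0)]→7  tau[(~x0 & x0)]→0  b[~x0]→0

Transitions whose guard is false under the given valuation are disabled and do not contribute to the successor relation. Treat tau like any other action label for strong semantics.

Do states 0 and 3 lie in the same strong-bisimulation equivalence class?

Answer: BISIMILAR

Trace:
Compute ~ classes (split until stable):
  P[0] = {{0,1,2,3,4,5,6,7}}
  P[1] = {{0,3},{1,7},{2},{4,5,6}}
  P[2] = {{0,3},{1},{2},{4,5,6},{7}}
5 equivalence class(es) (converged in 3)
class of 0: {0,3}; class of 3: {0,3}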